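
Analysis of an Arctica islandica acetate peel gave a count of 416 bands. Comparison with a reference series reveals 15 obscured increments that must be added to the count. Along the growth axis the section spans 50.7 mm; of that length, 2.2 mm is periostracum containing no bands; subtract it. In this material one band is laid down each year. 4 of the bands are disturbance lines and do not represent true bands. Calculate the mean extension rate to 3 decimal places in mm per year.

0.114 mm per year

Adjusted count: 416 − 4 + 15 = 427 bands.
Net length = 50.7 − 2.2 = 48.5 mm.
Mean rate = 48.5 mm / 427 years ≈ 0.114 mm per year.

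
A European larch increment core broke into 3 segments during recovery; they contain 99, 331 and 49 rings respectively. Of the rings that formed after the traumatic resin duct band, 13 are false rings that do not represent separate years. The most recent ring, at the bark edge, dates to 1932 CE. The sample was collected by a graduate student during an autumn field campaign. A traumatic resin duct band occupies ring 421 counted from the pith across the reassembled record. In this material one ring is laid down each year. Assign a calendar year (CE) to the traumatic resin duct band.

Total rings = 99 + 331 + 49 = 479.
The traumatic resin duct band sits at ring 421 from the pith, so 479 − 421 = 58 rings formed after it.
58 − 13 false = 45 true rings after the traumatic resin duct band.
Counting back 45 years from 1932 CE places the traumatic resin duct band in 1932 − 45 = 1887 CE.

1887 CE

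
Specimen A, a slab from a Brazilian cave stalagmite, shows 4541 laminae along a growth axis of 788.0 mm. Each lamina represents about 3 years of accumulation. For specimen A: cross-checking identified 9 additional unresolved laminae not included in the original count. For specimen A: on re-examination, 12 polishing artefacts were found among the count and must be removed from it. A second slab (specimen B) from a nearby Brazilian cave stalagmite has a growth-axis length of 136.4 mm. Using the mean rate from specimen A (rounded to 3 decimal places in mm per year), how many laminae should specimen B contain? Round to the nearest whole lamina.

Specimen A: true lamina count = 4541 − 12 + 9 = 4538.
Specimen A: at 3 years per lamina, 4538 × 3 = 13614 years.
A: Extension rate ≈ 788.0 / 13614 = 0.058 mm per year.
Specimen B: 136.4 mm / 0.058 mm per year = 2351.72 years; at 3 years per lamina that is 2351.72 / 3 ≈ 784 laminae.

784 laminae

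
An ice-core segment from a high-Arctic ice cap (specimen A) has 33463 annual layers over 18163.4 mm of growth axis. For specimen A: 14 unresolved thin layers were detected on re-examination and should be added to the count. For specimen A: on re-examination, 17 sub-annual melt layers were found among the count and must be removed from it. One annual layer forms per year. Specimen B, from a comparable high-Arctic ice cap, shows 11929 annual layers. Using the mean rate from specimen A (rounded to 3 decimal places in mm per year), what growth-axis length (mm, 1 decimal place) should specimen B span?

6477.4 mm

Specimen A: after corrections the count is 33463 − 17 + 14 = 33460 annual layers.
A: Extension rate ≈ 18163.4 / 33460 = 0.543 mm per year.
For B, 0.543 mm/year × 11929 years = 6477.4 mm.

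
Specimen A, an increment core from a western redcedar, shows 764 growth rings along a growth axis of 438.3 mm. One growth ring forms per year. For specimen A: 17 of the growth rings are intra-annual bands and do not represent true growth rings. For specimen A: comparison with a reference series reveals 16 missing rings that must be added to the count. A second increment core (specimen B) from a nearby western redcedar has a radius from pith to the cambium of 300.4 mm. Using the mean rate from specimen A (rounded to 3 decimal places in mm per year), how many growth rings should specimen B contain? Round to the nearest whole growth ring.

523 growth rings

Specimen A: true growth ring count = 764 − 17 + 16 = 763.
A: 438.3 mm over 763 years gives 438.3 / 763 ≈ 0.574 mm per year.
B spans 300.4 / 0.574 = 523.34 years ≈ 523 growth rings.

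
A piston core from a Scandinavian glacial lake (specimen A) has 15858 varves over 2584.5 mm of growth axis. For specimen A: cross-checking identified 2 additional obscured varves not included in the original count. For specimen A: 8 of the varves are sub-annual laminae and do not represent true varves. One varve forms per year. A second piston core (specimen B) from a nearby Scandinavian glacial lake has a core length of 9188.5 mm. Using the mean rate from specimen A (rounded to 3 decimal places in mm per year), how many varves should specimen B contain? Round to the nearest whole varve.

56371 varves

Specimen A: correcting the raw count gives 15858 − 8 + 2 = 15852 true varves.
A: Extension rate ≈ 2584.5 / 15852 = 0.163 mm/year.
For B, 9188.5 / 0.163 = 56371.17 years ≈ 56371 varves.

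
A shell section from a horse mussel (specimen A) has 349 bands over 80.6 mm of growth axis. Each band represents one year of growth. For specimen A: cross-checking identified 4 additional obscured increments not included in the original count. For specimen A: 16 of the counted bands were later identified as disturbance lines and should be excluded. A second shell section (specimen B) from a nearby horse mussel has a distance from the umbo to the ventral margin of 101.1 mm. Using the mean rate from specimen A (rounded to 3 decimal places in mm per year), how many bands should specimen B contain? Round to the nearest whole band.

423 bands

Specimen A: true band count = 349 − 16 + 4 = 337.
A: Extension rate ≈ 80.6 / 337 = 0.239 mm/year.
For B, 101.1 / 0.239 = 423.01 years ≈ 423 bands.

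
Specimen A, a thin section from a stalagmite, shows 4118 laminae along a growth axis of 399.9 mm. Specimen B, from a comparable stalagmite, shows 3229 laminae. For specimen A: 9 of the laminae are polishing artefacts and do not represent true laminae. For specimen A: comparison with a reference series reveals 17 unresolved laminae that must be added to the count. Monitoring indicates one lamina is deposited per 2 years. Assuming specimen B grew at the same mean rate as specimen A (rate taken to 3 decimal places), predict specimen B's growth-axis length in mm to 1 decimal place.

310.0 mm

Specimen A: true lamina count = 4118 − 9 + 17 = 4126.
Specimen A: multiplying by 2 years per lamina: 4126 × 2 = 8252 years.
A: Extension rate ≈ 399.9 / 8252 = 0.048 mm per year.
Specimen B: multiplying by 2 years per lamina: 3229 × 2 = 6458 years. Length of B = 0.048 × 6458 = 310.0 mm.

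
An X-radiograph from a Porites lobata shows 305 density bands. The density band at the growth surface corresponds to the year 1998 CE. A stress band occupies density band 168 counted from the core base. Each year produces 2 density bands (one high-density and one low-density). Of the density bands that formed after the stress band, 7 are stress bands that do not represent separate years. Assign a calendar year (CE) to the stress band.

Between density band 168 and the growth surface there are 305 − 168 = 137 density bands.
137 − 7 false = 130 true density bands after the stress band.
Dividing by 2 density bands per year: 130 / 2 = 65 years.
1998 − 65 = 1933 CE.

1933 CE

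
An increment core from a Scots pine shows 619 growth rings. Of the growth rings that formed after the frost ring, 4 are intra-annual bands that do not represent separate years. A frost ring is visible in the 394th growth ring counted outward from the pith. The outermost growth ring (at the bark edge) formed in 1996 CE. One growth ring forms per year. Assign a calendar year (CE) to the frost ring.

1775 CE

Between growth ring 394 and the bark edge there are 619 − 394 = 225 growth rings.
Excluding 4 false growth rings: 225 − 4 = 221.
The growth ring at the bark edge is 1996 CE, so the frost ring dates to 1996 − 221 = 1775 CE.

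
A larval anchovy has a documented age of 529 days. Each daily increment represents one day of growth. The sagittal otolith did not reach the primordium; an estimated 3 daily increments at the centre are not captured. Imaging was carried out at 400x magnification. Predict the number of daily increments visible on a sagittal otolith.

At one daily increment per day, 529 days correspond to 529 daily increments.
Less the 3 uncaptured daily increments: 529 − 3 = 526.

526 daily increments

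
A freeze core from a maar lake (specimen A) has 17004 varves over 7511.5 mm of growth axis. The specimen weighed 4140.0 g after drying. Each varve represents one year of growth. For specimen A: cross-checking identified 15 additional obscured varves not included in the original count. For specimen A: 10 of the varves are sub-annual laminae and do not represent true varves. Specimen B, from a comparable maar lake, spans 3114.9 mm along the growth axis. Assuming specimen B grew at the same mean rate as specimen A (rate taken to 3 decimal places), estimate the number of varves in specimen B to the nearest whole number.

Specimen A: after corrections the count is 17004 − 10 + 15 = 17009 varves.
A: Mean rate = 7511.5 mm / 17009 years ≈ 0.442 mm/yr.
Specimen B: 3114.9 mm / 0.442 mm per year = 7047.29 years ≈ 7047 varves.

7047 varves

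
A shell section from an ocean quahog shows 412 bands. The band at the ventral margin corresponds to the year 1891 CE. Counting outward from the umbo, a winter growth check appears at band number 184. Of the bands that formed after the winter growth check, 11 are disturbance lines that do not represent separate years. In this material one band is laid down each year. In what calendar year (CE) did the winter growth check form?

The winter growth check sits at band 184 from the umbo, so 412 − 184 = 228 bands formed after it.
Removing the 11 false bands leaves 228 − 11 = 217 true bands beyond the winter growth check.
1891 − 217 = 1674 CE.

1674 CE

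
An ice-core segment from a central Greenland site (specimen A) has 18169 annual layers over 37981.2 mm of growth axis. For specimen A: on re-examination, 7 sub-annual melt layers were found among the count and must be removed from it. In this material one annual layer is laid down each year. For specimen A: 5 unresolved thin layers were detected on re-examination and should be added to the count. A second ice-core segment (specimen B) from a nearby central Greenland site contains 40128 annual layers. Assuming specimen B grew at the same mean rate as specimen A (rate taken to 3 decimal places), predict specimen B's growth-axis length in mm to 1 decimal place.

83907.6 mm

Specimen A: after corrections the count is 18169 − 7 + 5 = 18167 annual layers.
A: Mean rate = 37981.2 mm / 18167 years ≈ 2.091 mm/yr.
B's length ≈ 2.091 × 40128 = 83907.6 mm.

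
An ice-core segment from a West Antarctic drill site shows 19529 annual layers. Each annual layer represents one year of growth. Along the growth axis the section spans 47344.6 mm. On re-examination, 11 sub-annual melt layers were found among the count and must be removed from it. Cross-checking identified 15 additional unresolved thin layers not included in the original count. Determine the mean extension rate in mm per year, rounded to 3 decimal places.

2.424 mm per year

After corrections the count is 19529 − 11 + 15 = 19533 annual layers.
47344.6 mm over 19533 years gives 47344.6 / 19533 ≈ 2.424 mm per year.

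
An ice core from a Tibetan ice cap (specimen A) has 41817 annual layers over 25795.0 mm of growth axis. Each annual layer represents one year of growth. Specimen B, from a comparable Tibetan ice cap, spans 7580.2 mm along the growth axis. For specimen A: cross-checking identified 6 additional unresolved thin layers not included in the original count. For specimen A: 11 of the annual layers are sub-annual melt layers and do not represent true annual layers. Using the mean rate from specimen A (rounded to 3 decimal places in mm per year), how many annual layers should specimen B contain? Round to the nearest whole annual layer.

12286 annual layers

Specimen A: after corrections the count is 41817 − 11 + 6 = 41812 annual layers.
A: Mean rate = 25795.0 mm / 41812 years ≈ 0.617 mm per year.
B spans 7580.2 / 0.617 = 12285.58 years ≈ 12286 annual layers.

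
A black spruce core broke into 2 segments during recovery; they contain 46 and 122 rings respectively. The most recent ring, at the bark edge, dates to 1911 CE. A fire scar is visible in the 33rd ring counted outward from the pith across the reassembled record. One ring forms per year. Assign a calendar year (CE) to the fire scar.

Total rings = 46 + 122 = 168.
The fire scar sits at ring 33 from the pith, so 168 − 33 = 135 rings formed after it.
1911 − 135 = 1776 CE.

1776 CE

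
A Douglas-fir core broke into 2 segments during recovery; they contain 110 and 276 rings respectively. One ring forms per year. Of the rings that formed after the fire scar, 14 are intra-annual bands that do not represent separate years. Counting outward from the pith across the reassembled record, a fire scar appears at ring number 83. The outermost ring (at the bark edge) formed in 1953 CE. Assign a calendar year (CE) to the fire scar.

1664 CE

Total rings = 110 + 276 = 386.
The fire scar sits at ring 83 from the pith, so 386 − 83 = 303 rings formed after it.
303 − 14 false = 289 true rings after the fire scar.
The ring at the bark edge is 1953 CE, so the fire scar dates to 1953 − 289 = 1664 CE.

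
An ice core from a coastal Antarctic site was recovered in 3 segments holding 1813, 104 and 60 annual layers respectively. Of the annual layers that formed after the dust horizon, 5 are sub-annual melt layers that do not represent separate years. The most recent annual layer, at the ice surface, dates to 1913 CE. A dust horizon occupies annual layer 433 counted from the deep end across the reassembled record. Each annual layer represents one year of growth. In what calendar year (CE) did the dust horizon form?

374 CE

Total annual layers = 1813 + 104 + 60 = 1977.
Between annual layer 433 and the ice surface there are 1977 − 433 = 1544 annual layers.
1544 − 5 false = 1539 true annual layers after the dust horizon.
The annual layer at the ice surface is 1913 CE, so the dust horizon dates to 1913 − 1539 = 374 CE.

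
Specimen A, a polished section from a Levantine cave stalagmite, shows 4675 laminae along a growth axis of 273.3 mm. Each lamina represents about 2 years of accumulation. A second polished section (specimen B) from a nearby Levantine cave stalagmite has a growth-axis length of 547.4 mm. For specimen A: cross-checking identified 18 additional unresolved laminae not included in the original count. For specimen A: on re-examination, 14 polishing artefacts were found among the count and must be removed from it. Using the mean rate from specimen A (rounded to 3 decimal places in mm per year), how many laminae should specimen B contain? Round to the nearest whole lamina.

9438 laminae

Specimen A: after corrections the count is 4675 − 14 + 18 = 4679 laminae.
Specimen A: multiplying by 2 years per lamina: 4679 × 2 = 9358 years.
A: Extension rate ≈ 273.3 / 9358 = 0.029 mm per year.
Specimen B: 547.4 mm / 0.029 mm per year = 18875.86 years; at 2 years per lamina that is 18875.86 / 2 ≈ 9438 laminae.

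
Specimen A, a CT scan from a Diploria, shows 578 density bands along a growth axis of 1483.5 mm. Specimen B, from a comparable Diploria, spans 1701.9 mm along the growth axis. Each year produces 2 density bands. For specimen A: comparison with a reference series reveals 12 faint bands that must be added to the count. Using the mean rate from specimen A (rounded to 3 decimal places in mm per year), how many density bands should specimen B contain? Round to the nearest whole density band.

677 density bands

Specimen A: after corrections the count is 578 + 12 = 590 density bands.
Specimen A: dividing by 2 density bands per year: 590 / 2 = 295 years.
A: Extension rate ≈ 1483.5 / 295 = 5.029 mm per year.
Specimen B: 1701.9 mm / 5.029 mm per year = 338.42 years; at 2 density bands per year that is 338.42 × 2 ≈ 677 density bands.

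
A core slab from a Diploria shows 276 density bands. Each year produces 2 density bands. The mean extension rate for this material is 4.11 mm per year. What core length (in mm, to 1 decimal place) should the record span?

With 2 density bands per year, 276 / 2 = 138 years.
138 years at 4.11 mm/year gives 4.11 × 138 = 567.2 mm.

567.2 mm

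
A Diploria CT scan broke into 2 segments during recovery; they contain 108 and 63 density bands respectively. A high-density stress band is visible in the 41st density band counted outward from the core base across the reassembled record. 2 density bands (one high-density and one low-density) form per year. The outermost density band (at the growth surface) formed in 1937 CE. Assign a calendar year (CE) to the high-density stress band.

1872 CE

Total density bands = 108 + 63 = 171.
Between density band 41 and the growth surface there are 171 − 41 = 130 density bands.
With 2 density bands per year, 130 / 2 = 65 years.
The density band at the growth surface is 1937 CE, so the high-density stress band dates to 1937 − 65 = 1872 CE.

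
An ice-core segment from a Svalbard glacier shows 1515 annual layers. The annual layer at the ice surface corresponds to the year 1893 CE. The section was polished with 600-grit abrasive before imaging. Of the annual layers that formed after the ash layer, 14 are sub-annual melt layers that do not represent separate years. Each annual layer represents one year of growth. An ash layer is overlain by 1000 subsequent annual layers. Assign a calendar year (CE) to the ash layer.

1000 annual layers formed after the ash layer.
Excluding 14 false annual layers: 1000 − 14 = 986.
The annual layer at the ice surface is 1893 CE, so the ash layer dates to 1893 − 986 = 907 CE.

907 CE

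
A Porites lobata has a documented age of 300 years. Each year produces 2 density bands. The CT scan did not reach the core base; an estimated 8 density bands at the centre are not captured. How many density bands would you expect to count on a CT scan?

592 density bands

With 2 density bands per year, 300 years would produce 300 × 2 = 600 density bands.
Less the 8 uncaptured density bands: 600 − 8 = 592.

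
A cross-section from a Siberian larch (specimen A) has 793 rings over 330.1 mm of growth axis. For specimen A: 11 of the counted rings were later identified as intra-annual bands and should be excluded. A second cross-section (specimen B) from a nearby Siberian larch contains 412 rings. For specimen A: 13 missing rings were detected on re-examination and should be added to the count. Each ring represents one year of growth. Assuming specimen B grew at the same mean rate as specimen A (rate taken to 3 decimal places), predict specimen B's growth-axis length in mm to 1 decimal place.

Specimen A: adjusted count: 793 − 11 + 13 = 795 rings.
A: 330.1 mm over 795 years gives 330.1 / 795 ≈ 0.415 mm/yr.
B's length ≈ 0.415 × 412 = 171.0 mm.

171.0 mm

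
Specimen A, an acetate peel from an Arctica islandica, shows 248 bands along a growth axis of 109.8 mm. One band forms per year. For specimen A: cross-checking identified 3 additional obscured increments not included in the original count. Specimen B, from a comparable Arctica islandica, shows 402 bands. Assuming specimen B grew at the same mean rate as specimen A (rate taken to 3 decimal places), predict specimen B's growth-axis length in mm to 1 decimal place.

175.7 mm

Specimen A: after corrections the count is 248 + 3 = 251 bands.
A: Extension rate ≈ 109.8 / 251 = 0.437 mm/year.
B's length ≈ 0.437 × 402 = 175.7 mm.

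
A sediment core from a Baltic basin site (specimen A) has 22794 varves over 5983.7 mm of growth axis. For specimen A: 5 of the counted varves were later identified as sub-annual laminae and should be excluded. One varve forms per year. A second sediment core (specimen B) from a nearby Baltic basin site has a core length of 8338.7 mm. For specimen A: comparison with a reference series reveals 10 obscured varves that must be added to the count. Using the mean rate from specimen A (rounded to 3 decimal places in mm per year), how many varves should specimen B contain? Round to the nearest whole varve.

Specimen A: after corrections the count is 22794 − 5 + 10 = 22799 varves.
A: Mean rate = 5983.7 mm / 22799 years ≈ 0.262 mm/yr.
For B, 8338.7 / 0.262 = 31827.10 years ≈ 31827 varves.

31827 varves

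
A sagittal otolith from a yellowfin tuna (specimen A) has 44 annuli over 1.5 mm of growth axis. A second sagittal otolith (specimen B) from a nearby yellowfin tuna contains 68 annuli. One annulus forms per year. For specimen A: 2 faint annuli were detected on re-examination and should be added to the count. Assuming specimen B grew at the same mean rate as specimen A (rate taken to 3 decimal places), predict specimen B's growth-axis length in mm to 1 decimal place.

2.2 mm

Specimen A: true annulus count = 44 + 2 = 46.
A: Extension rate ≈ 1.5 / 46 = 0.033 mm/year.
B's length ≈ 0.033 × 68 = 2.2 mm.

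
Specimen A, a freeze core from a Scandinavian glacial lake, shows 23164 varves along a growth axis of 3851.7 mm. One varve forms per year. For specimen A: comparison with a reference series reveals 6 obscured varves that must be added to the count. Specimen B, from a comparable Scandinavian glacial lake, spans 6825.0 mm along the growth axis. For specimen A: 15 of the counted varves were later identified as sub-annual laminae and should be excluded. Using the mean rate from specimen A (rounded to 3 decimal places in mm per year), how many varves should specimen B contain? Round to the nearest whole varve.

41114 varves

Specimen A: correcting the raw count gives 23164 − 15 + 6 = 23155 true varves.
A: Mean rate = 3851.7 mm / 23155 years ≈ 0.166 mm per year.
B spans 6825.0 / 0.166 = 41114.46 years ≈ 41114 varves.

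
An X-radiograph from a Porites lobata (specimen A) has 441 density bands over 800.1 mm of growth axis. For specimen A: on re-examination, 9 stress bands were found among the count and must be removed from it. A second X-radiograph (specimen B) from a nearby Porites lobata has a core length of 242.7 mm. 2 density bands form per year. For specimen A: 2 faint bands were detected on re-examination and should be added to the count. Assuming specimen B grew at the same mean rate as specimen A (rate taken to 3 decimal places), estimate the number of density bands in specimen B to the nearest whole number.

132 density bands

Specimen A: adjusted count: 441 − 9 + 2 = 434 density bands.
Specimen A: dividing by 2 density bands per year: 434 / 2 = 217 years.
A: 800.1 mm over 217 years gives 800.1 / 217 ≈ 3.687 mm/year.
For B, 242.7 / 3.687 = 65.83 years; at 2 density bands per year that is 65.83 × 2 ≈ 132 density bands.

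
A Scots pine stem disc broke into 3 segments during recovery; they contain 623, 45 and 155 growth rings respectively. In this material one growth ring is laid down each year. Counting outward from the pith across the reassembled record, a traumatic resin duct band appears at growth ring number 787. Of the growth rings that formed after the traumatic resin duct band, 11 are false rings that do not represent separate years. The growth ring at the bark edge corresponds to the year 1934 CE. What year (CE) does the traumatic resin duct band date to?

Total growth rings = 623 + 45 + 155 = 823.
The traumatic resin duct band sits at growth ring 787 from the pith, so 823 − 787 = 36 growth rings formed after it.
Removing the 11 false growth rings leaves 36 − 11 = 25 true growth rings beyond the traumatic resin duct band.
Counting back 25 years from 1934 CE places the traumatic resin duct band in 1934 − 25 = 1909 CE.

1909 CE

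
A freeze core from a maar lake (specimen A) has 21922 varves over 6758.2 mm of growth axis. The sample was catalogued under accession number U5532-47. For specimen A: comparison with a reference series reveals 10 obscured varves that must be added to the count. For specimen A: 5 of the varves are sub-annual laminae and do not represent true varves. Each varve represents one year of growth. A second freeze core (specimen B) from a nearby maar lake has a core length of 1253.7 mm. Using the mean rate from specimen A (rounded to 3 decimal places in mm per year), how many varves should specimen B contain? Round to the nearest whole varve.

Specimen A: after corrections the count is 21922 − 5 + 10 = 21927 varves.
A: Mean rate = 6758.2 mm / 21927 years ≈ 0.308 mm/yr.
For B, 1253.7 / 0.308 = 4070.45 years ≈ 4070 varves.

4070 varves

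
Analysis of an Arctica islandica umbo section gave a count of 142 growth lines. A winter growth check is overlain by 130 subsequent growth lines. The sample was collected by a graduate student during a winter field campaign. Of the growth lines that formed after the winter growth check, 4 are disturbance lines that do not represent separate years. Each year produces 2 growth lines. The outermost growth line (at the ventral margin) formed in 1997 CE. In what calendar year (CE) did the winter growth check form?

There are 130 growth lines younger than the winter growth check.
130 − 4 false = 126 true growth lines after the winter growth check.
126 growth lines at 2 per year is 126 / 2 = 63 years.
The growth line at the ventral margin is 1997 CE, so the winter growth check dates to 1997 − 63 = 1934 CE.

1934 CE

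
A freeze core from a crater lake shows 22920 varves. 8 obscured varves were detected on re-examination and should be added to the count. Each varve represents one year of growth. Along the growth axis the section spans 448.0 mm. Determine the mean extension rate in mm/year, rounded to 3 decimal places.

0.020 mm/year

True varve count = 22920 + 8 = 22928.
448.0 mm over 22928 years gives 448.0 / 22928 ≈ 0.020 mm/year.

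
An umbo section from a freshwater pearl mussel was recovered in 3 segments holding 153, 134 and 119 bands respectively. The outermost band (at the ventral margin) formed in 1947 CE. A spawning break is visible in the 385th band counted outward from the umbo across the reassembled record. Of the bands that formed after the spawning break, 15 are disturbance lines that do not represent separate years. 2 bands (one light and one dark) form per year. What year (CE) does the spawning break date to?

Total bands = 153 + 134 + 119 = 406.
The spawning break sits at band 385 from the umbo, so 406 − 385 = 21 bands formed after it.
21 − 15 false = 6 true bands after the spawning break.
6 bands at 2 per year is 6 / 2 = 3 years.
The band at the ventral margin is 1947 CE, so the spawning break dates to 1947 − 3 = 1944 CE.

1944 CE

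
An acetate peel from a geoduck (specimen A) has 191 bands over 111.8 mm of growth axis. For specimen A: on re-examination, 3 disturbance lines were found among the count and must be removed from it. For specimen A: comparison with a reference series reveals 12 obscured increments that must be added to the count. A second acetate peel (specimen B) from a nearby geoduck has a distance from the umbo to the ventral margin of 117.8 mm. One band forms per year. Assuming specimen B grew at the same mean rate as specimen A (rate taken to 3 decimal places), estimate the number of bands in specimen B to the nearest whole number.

211 bands

Specimen A: after corrections the count is 191 − 3 + 12 = 200 bands.
A: Extension rate ≈ 111.8 / 200 = 0.559 mm/year.
B spans 117.8 / 0.559 = 210.73 years ≈ 211 bands.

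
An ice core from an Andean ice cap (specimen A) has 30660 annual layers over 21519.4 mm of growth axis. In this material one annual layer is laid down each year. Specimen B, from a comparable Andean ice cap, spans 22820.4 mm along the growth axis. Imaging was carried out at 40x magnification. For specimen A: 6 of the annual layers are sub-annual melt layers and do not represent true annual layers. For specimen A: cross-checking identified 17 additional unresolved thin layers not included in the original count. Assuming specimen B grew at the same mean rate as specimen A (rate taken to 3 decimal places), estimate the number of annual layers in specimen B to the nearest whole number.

32508 annual layers

Specimen A: correcting the raw count gives 30660 − 6 + 17 = 30671 true annual layers.
A: 21519.4 mm over 30671 years gives 21519.4 / 30671 ≈ 0.702 mm/yr.
B spans 22820.4 / 0.702 = 32507.69 years ≈ 32508 annual layers.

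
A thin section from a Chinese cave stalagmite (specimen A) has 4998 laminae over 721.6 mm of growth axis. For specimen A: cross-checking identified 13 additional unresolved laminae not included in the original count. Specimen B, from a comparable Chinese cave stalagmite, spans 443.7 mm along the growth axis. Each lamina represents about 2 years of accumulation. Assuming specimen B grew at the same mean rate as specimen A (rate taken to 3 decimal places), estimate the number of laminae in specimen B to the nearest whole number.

Specimen A: correcting the raw count gives 4998 + 13 = 5011 true laminae.
Specimen A: at 2 years per lamina, 5011 × 2 = 10022 years.
A: 721.6 mm over 10022 years gives 721.6 / 10022 ≈ 0.072 mm/yr.
For B, 443.7 / 0.072 = 6162.50 years; at 2 years per lamina that is 6162.50 / 2 ≈ 3081 laminae.

3081 laminae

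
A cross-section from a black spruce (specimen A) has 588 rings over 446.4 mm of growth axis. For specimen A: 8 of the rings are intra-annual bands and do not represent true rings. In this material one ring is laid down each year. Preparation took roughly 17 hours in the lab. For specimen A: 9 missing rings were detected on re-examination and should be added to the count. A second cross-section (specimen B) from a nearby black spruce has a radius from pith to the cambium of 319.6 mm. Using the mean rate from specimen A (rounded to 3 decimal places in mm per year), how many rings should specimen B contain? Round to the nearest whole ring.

422 rings

Specimen A: after corrections the count is 588 − 8 + 9 = 589 rings.
A: Extension rate ≈ 446.4 / 589 = 0.758 mm/year.
Specimen B: 319.6 mm / 0.758 mm per year = 421.64 years ≈ 422 rings.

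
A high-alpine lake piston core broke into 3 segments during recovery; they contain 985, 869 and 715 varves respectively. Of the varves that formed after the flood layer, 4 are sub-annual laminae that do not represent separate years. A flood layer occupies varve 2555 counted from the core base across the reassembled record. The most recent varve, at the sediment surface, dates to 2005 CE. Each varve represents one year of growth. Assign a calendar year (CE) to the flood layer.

Total varves = 985 + 869 + 715 = 2569.
The flood layer sits at varve 2555 from the core base, so 2569 − 2555 = 14 varves formed after it.
Removing the 4 false varves leaves 14 − 4 = 10 true varves beyond the flood layer.
Counting back 10 years from 2005 CE places the flood layer in 2005 − 10 = 1995 CE.

1995 CE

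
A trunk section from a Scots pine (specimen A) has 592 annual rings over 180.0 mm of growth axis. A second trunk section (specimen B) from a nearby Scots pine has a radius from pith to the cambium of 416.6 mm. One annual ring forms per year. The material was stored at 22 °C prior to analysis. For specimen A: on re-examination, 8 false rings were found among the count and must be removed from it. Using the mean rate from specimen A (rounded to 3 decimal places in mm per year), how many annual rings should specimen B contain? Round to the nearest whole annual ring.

Specimen A: correcting the raw count gives 592 − 8 = 584 true annual rings.
A: Mean rate = 180.0 mm / 584 years ≈ 0.308 mm/year.
Specimen B: 416.6 mm / 0.308 mm per year = 1352.60 years ≈ 1353 annual rings.

1353 annual rings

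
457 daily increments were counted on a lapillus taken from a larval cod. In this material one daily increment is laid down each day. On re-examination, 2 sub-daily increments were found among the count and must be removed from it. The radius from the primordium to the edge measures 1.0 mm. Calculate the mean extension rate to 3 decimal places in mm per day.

0.002 mm per day

After corrections the count is 457 − 2 = 455 daily increments.
Extension rate ≈ 1.0 / 455 = 0.002 mm per day.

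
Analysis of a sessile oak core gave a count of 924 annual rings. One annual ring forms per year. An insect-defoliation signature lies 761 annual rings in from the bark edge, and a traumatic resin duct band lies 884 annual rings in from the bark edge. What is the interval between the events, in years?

123 years

The two markers are separated by 884 − 761 = 123 annual rings.
One annual ring per year makes the interval 123 years.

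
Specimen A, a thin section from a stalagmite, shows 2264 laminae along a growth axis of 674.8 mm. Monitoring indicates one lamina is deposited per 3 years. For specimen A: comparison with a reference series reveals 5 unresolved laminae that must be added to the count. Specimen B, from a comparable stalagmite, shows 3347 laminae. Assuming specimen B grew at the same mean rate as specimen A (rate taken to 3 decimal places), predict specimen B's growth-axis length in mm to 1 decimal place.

Specimen A: adjusted count: 2264 + 5 = 2269 laminae.
Specimen A: at 3 years per lamina, 2269 × 3 = 6807 years.
A: 674.8 mm over 6807 years gives 674.8 / 6807 ≈ 0.099 mm per year.
Specimen B: 3347 laminae at 3 years each span 3347 × 3 = 10041 years. Length of B = 0.099 × 10041 = 994.1 mm.

994.1 mm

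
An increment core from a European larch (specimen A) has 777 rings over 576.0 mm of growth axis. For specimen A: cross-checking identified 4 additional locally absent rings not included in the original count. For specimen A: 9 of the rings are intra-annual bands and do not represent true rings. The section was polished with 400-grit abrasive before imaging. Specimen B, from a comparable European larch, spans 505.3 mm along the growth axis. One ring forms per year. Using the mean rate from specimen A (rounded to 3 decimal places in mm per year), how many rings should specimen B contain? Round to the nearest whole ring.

Specimen A: adjusted count: 777 − 9 + 4 = 772 rings.
A: Extension rate ≈ 576.0 / 772 = 0.746 mm/year.
B spans 505.3 / 0.746 = 677.35 years ≈ 677 rings.

677 rings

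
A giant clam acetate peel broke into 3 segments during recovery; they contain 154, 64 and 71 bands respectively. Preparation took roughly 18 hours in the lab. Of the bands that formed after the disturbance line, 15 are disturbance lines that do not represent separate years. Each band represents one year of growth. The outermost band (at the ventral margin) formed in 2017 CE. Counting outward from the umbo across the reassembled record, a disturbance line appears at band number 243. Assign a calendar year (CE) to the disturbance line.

1986 CE

Total bands = 154 + 64 + 71 = 289.
The disturbance line sits at band 243 from the umbo, so 289 − 243 = 46 bands formed after it.
Removing the 15 false bands leaves 46 − 15 = 31 true bands beyond the disturbance line.
Counting back 31 years from 2017 CE places the disturbance line in 2017 − 31 = 1986 CE.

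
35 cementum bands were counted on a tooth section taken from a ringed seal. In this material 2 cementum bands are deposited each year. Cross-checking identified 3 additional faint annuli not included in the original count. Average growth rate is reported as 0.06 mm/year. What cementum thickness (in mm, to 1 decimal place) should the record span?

1.1 mm

Adjusted count: 35 + 3 = 38 cementum bands.
Dividing by 2 cementum bands per year: 38 / 2 = 19 years.
19 years at 0.06 mm/year gives 0.06 × 19 = 1.1 mm.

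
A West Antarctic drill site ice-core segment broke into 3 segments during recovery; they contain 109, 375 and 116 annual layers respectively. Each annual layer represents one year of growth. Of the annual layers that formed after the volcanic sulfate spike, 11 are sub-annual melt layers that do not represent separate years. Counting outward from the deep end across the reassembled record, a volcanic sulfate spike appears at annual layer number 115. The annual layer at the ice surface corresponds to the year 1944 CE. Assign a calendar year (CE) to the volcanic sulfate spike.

Total annual layers = 109 + 375 + 116 = 600.
The volcanic sulfate spike sits at annual layer 115 from the deep end, so 600 − 115 = 485 annual layers formed after it.
485 − 11 false = 474 true annual layers after the volcanic sulfate spike.
1944 − 474 = 1470 CE.

1470 CE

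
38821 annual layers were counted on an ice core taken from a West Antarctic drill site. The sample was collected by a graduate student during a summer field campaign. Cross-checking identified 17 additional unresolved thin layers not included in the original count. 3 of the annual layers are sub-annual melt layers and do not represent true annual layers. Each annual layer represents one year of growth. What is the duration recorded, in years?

38835 years

True annual layer count = 38821 − 3 + 17 = 38835.
At one annual layer per year, that is 38835 years.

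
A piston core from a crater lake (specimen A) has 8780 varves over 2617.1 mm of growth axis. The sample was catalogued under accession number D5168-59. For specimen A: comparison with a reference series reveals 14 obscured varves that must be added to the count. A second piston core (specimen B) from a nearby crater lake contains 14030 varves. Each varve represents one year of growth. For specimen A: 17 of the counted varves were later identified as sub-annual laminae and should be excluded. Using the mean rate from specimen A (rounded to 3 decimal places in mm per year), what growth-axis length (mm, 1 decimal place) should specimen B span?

Specimen A: true varve count = 8780 − 17 + 14 = 8777.
A: 2617.1 mm over 8777 years gives 2617.1 / 8777 ≈ 0.298 mm per year.
B's length ≈ 0.298 × 14030 = 4180.9 mm.

4180.9 mm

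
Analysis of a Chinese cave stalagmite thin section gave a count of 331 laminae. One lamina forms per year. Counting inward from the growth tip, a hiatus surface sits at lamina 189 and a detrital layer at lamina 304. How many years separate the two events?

115 yr

304 − 189 = 115 laminae lie between the two events.
At one lamina per year, 115 years elapsed between them.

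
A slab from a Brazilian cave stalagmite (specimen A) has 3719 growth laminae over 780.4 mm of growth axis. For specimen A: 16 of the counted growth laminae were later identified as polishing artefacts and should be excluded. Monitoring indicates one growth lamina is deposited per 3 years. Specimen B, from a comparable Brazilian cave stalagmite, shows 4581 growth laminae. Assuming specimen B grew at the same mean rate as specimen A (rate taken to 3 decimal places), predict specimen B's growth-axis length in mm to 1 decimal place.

962.0 mm

Specimen A: after corrections the count is 3719 − 16 = 3703 growth laminae.
Specimen A: multiplying by 3 years per growth lamina: 3703 × 3 = 11109 years.
A: 780.4 mm over 11109 years gives 780.4 / 11109 ≈ 0.070 mm/yr.
Specimen B: 4581 growth laminae at 3 years each span 4581 × 3 = 13743 years. Length of B = 0.070 × 13743 = 962.0 mm.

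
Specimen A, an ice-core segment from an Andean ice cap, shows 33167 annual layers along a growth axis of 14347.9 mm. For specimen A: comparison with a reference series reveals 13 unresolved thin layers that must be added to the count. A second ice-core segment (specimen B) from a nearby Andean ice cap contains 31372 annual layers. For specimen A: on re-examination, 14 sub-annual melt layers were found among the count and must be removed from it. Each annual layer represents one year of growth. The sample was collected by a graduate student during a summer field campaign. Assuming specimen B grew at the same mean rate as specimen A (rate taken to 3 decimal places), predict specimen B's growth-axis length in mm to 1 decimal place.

13584.1 mm

Specimen A: true annual layer count = 33167 − 14 + 13 = 33166.
A: Mean rate = 14347.9 mm / 33166 years ≈ 0.433 mm/yr.
Length of B = 0.433 × 31372 = 13584.1 mm.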